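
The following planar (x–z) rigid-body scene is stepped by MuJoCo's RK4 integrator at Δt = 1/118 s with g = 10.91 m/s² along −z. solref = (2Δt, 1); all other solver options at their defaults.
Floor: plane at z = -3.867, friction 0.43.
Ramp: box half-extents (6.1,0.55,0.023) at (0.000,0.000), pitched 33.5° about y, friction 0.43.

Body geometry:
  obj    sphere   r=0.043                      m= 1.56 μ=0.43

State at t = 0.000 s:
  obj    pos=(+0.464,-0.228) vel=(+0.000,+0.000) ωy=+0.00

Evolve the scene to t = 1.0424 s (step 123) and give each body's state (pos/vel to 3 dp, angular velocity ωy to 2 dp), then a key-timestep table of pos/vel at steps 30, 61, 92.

State at t = 1.0424 s:
  obj    pos=(+2.413,-1.518) vel=(+3.738,-2.474) ωy=+104.25

Key-timestep trajectory:
   step    t(s)  obj.x    obj.z    obj.vx   obj.vz 
     30  0.2542   +0.580  -0.305  +0.912  -0.604
     61  0.5169   +0.943  -0.545  +1.854  -1.227
     92  0.7797   +1.554  -0.950  +2.796  -1.851


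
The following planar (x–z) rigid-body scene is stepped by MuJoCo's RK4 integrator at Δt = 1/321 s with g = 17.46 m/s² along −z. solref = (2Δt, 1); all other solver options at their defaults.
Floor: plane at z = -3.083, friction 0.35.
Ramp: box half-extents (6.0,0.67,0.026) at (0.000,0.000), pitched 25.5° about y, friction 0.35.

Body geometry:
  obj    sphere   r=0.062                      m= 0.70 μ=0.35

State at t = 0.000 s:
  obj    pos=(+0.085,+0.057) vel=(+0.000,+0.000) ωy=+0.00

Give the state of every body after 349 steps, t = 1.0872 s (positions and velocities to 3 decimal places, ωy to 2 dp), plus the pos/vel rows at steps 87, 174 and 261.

State at t = 1.0872 s:
  obj    pos=(+2.949,-1.309) vel=(+5.269,-2.513) ωy=+94.14

Key-timestep trajectory:
   step    t(s)  obj.x    obj.z    obj.vx   obj.vz 
     87  0.2710   +0.263  -0.028  +1.314  -0.627
    174  0.5421   +0.797  -0.283  +2.627  -1.253
    261  0.8131   +1.687  -0.707  +3.940  -1.879
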